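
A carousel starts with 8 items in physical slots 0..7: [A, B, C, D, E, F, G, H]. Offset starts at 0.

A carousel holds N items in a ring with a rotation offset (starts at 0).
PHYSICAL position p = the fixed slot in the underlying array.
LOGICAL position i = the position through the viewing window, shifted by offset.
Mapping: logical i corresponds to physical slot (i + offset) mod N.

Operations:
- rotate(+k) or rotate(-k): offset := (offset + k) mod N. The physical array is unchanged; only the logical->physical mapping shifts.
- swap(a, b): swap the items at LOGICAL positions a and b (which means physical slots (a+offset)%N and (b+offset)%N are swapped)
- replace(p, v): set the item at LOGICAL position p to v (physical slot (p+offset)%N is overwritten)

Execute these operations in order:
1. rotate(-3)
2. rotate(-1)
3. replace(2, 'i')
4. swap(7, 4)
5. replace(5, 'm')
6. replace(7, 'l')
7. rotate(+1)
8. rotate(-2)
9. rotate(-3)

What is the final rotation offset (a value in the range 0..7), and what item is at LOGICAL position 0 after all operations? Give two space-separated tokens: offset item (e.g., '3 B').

Answer: 0 D

Derivation:
After op 1 (rotate(-3)): offset=5, physical=[A,B,C,D,E,F,G,H], logical=[F,G,H,A,B,C,D,E]
After op 2 (rotate(-1)): offset=4, physical=[A,B,C,D,E,F,G,H], logical=[E,F,G,H,A,B,C,D]
After op 3 (replace(2, 'i')): offset=4, physical=[A,B,C,D,E,F,i,H], logical=[E,F,i,H,A,B,C,D]
After op 4 (swap(7, 4)): offset=4, physical=[D,B,C,A,E,F,i,H], logical=[E,F,i,H,D,B,C,A]
After op 5 (replace(5, 'm')): offset=4, physical=[D,m,C,A,E,F,i,H], logical=[E,F,i,H,D,m,C,A]
After op 6 (replace(7, 'l')): offset=4, physical=[D,m,C,l,E,F,i,H], logical=[E,F,i,H,D,m,C,l]
After op 7 (rotate(+1)): offset=5, physical=[D,m,C,l,E,F,i,H], logical=[F,i,H,D,m,C,l,E]
After op 8 (rotate(-2)): offset=3, physical=[D,m,C,l,E,F,i,H], logical=[l,E,F,i,H,D,m,C]
After op 9 (rotate(-3)): offset=0, physical=[D,m,C,l,E,F,i,H], logical=[D,m,C,l,E,F,i,H]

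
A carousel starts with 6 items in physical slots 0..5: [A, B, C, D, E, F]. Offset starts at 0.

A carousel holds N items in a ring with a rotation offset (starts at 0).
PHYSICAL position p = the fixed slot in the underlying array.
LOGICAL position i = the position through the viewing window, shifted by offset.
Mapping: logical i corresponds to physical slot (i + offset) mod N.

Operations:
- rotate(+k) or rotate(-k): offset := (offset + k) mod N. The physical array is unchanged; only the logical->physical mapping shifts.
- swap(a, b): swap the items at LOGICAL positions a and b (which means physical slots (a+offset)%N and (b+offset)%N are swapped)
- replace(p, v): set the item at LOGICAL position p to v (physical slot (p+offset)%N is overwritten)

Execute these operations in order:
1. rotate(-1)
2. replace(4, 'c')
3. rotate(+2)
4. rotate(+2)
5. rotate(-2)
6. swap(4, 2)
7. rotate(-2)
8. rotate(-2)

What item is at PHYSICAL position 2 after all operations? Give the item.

After op 1 (rotate(-1)): offset=5, physical=[A,B,C,D,E,F], logical=[F,A,B,C,D,E]
After op 2 (replace(4, 'c')): offset=5, physical=[A,B,C,c,E,F], logical=[F,A,B,C,c,E]
After op 3 (rotate(+2)): offset=1, physical=[A,B,C,c,E,F], logical=[B,C,c,E,F,A]
After op 4 (rotate(+2)): offset=3, physical=[A,B,C,c,E,F], logical=[c,E,F,A,B,C]
After op 5 (rotate(-2)): offset=1, physical=[A,B,C,c,E,F], logical=[B,C,c,E,F,A]
After op 6 (swap(4, 2)): offset=1, physical=[A,B,C,F,E,c], logical=[B,C,F,E,c,A]
After op 7 (rotate(-2)): offset=5, physical=[A,B,C,F,E,c], logical=[c,A,B,C,F,E]
After op 8 (rotate(-2)): offset=3, physical=[A,B,C,F,E,c], logical=[F,E,c,A,B,C]

Answer: C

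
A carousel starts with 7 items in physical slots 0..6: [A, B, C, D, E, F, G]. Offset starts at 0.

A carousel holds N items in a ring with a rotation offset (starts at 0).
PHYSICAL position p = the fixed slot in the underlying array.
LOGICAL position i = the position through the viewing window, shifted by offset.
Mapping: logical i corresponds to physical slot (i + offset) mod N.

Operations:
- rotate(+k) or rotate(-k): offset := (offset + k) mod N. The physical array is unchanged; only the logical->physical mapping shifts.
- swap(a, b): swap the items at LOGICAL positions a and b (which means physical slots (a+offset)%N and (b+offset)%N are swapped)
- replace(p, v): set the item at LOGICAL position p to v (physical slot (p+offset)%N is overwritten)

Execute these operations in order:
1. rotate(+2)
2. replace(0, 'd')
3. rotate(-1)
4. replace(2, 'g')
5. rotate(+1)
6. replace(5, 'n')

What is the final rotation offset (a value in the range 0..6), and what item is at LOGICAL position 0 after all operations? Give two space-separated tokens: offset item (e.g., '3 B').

Answer: 2 d

Derivation:
After op 1 (rotate(+2)): offset=2, physical=[A,B,C,D,E,F,G], logical=[C,D,E,F,G,A,B]
After op 2 (replace(0, 'd')): offset=2, physical=[A,B,d,D,E,F,G], logical=[d,D,E,F,G,A,B]
After op 3 (rotate(-1)): offset=1, physical=[A,B,d,D,E,F,G], logical=[B,d,D,E,F,G,A]
After op 4 (replace(2, 'g')): offset=1, physical=[A,B,d,g,E,F,G], logical=[B,d,g,E,F,G,A]
After op 5 (rotate(+1)): offset=2, physical=[A,B,d,g,E,F,G], logical=[d,g,E,F,G,A,B]
After op 6 (replace(5, 'n')): offset=2, physical=[n,B,d,g,E,F,G], logical=[d,g,E,F,G,n,B]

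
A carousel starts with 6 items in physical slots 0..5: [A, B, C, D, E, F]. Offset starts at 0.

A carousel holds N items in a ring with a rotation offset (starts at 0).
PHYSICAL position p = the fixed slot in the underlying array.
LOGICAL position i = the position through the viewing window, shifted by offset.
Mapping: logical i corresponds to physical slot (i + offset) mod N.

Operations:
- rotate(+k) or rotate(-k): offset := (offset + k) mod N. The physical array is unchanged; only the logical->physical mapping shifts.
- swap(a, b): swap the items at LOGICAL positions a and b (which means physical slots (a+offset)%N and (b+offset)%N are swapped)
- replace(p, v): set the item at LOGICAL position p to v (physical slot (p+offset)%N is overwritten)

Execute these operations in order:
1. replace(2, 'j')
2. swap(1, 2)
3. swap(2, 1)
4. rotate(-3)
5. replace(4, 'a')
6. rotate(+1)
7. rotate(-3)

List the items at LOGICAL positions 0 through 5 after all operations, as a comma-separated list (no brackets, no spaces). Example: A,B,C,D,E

Answer: a,j,D,E,F,A

Derivation:
After op 1 (replace(2, 'j')): offset=0, physical=[A,B,j,D,E,F], logical=[A,B,j,D,E,F]
After op 2 (swap(1, 2)): offset=0, physical=[A,j,B,D,E,F], logical=[A,j,B,D,E,F]
After op 3 (swap(2, 1)): offset=0, physical=[A,B,j,D,E,F], logical=[A,B,j,D,E,F]
After op 4 (rotate(-3)): offset=3, physical=[A,B,j,D,E,F], logical=[D,E,F,A,B,j]
After op 5 (replace(4, 'a')): offset=3, physical=[A,a,j,D,E,F], logical=[D,E,F,A,a,j]
After op 6 (rotate(+1)): offset=4, physical=[A,a,j,D,E,F], logical=[E,F,A,a,j,D]
After op 7 (rotate(-3)): offset=1, physical=[A,a,j,D,E,F], logical=[a,j,D,E,F,A]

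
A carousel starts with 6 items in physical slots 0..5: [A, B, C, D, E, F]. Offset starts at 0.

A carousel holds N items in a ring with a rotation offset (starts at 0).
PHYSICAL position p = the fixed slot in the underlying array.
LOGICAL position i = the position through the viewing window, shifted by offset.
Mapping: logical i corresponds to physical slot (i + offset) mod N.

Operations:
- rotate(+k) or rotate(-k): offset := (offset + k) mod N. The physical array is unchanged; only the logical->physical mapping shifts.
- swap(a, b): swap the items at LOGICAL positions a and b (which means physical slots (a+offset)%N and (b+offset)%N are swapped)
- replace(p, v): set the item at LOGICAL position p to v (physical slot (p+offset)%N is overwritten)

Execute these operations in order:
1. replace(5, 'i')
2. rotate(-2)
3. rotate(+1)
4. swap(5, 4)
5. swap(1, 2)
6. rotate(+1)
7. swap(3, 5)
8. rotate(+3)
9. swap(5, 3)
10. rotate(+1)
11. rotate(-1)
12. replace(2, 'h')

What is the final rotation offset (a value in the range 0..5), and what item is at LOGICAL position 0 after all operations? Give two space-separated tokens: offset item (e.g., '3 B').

After op 1 (replace(5, 'i')): offset=0, physical=[A,B,C,D,E,i], logical=[A,B,C,D,E,i]
After op 2 (rotate(-2)): offset=4, physical=[A,B,C,D,E,i], logical=[E,i,A,B,C,D]
After op 3 (rotate(+1)): offset=5, physical=[A,B,C,D,E,i], logical=[i,A,B,C,D,E]
After op 4 (swap(5, 4)): offset=5, physical=[A,B,C,E,D,i], logical=[i,A,B,C,E,D]
After op 5 (swap(1, 2)): offset=5, physical=[B,A,C,E,D,i], logical=[i,B,A,C,E,D]
After op 6 (rotate(+1)): offset=0, physical=[B,A,C,E,D,i], logical=[B,A,C,E,D,i]
After op 7 (swap(3, 5)): offset=0, physical=[B,A,C,i,D,E], logical=[B,A,C,i,D,E]
After op 8 (rotate(+3)): offset=3, physical=[B,A,C,i,D,E], logical=[i,D,E,B,A,C]
After op 9 (swap(5, 3)): offset=3, physical=[C,A,B,i,D,E], logical=[i,D,E,C,A,B]
After op 10 (rotate(+1)): offset=4, physical=[C,A,B,i,D,E], logical=[D,E,C,A,B,i]
After op 11 (rotate(-1)): offset=3, physical=[C,A,B,i,D,E], logical=[i,D,E,C,A,B]
After op 12 (replace(2, 'h')): offset=3, physical=[C,A,B,i,D,h], logical=[i,D,h,C,A,B]

Answer: 3 i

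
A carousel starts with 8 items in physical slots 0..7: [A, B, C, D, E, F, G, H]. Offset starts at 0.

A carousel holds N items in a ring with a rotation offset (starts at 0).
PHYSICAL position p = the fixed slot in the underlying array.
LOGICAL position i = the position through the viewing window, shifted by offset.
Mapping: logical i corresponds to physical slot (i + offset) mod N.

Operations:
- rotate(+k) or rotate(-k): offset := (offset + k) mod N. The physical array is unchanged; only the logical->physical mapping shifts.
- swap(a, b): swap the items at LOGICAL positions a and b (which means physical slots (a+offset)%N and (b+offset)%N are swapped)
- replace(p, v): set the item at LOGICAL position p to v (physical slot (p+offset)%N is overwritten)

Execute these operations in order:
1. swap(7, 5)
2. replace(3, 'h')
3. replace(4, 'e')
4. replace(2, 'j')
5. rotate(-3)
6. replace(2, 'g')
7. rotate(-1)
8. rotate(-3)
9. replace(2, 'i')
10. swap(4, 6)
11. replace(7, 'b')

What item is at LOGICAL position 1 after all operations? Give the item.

Answer: j

Derivation:
After op 1 (swap(7, 5)): offset=0, physical=[A,B,C,D,E,H,G,F], logical=[A,B,C,D,E,H,G,F]
After op 2 (replace(3, 'h')): offset=0, physical=[A,B,C,h,E,H,G,F], logical=[A,B,C,h,E,H,G,F]
After op 3 (replace(4, 'e')): offset=0, physical=[A,B,C,h,e,H,G,F], logical=[A,B,C,h,e,H,G,F]
After op 4 (replace(2, 'j')): offset=0, physical=[A,B,j,h,e,H,G,F], logical=[A,B,j,h,e,H,G,F]
After op 5 (rotate(-3)): offset=5, physical=[A,B,j,h,e,H,G,F], logical=[H,G,F,A,B,j,h,e]
After op 6 (replace(2, 'g')): offset=5, physical=[A,B,j,h,e,H,G,g], logical=[H,G,g,A,B,j,h,e]
After op 7 (rotate(-1)): offset=4, physical=[A,B,j,h,e,H,G,g], logical=[e,H,G,g,A,B,j,h]
After op 8 (rotate(-3)): offset=1, physical=[A,B,j,h,e,H,G,g], logical=[B,j,h,e,H,G,g,A]
After op 9 (replace(2, 'i')): offset=1, physical=[A,B,j,i,e,H,G,g], logical=[B,j,i,e,H,G,g,A]
After op 10 (swap(4, 6)): offset=1, physical=[A,B,j,i,e,g,G,H], logical=[B,j,i,e,g,G,H,A]
After op 11 (replace(7, 'b')): offset=1, physical=[b,B,j,i,e,g,G,H], logical=[B,j,i,e,g,G,H,b]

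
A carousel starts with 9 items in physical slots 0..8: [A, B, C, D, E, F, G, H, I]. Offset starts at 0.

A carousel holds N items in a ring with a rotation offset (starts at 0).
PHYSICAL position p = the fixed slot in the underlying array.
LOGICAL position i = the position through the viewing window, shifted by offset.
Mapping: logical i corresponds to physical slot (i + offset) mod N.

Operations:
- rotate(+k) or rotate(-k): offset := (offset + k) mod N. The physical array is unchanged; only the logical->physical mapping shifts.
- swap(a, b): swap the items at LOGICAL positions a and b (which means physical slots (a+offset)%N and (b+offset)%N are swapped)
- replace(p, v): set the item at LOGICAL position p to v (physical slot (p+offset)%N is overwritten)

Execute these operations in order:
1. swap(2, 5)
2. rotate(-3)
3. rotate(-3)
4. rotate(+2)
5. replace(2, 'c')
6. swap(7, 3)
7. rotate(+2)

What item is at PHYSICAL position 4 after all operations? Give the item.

Answer: E

Derivation:
After op 1 (swap(2, 5)): offset=0, physical=[A,B,F,D,E,C,G,H,I], logical=[A,B,F,D,E,C,G,H,I]
After op 2 (rotate(-3)): offset=6, physical=[A,B,F,D,E,C,G,H,I], logical=[G,H,I,A,B,F,D,E,C]
After op 3 (rotate(-3)): offset=3, physical=[A,B,F,D,E,C,G,H,I], logical=[D,E,C,G,H,I,A,B,F]
After op 4 (rotate(+2)): offset=5, physical=[A,B,F,D,E,C,G,H,I], logical=[C,G,H,I,A,B,F,D,E]
After op 5 (replace(2, 'c')): offset=5, physical=[A,B,F,D,E,C,G,c,I], logical=[C,G,c,I,A,B,F,D,E]
After op 6 (swap(7, 3)): offset=5, physical=[A,B,F,I,E,C,G,c,D], logical=[C,G,c,D,A,B,F,I,E]
After op 7 (rotate(+2)): offset=7, physical=[A,B,F,I,E,C,G,c,D], logical=[c,D,A,B,F,I,E,C,G]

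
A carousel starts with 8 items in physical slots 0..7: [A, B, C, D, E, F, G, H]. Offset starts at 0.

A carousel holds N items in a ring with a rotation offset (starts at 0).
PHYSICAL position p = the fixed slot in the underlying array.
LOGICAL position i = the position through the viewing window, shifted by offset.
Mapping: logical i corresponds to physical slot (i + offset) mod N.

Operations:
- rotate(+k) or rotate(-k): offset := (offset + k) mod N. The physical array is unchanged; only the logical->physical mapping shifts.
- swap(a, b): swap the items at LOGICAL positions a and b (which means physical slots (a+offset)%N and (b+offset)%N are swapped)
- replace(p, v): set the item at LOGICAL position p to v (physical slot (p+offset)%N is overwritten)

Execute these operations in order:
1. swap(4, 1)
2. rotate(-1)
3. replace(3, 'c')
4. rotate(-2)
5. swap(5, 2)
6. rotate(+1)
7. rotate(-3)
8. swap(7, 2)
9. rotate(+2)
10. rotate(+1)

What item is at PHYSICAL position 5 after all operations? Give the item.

Answer: H

Derivation:
After op 1 (swap(4, 1)): offset=0, physical=[A,E,C,D,B,F,G,H], logical=[A,E,C,D,B,F,G,H]
After op 2 (rotate(-1)): offset=7, physical=[A,E,C,D,B,F,G,H], logical=[H,A,E,C,D,B,F,G]
After op 3 (replace(3, 'c')): offset=7, physical=[A,E,c,D,B,F,G,H], logical=[H,A,E,c,D,B,F,G]
After op 4 (rotate(-2)): offset=5, physical=[A,E,c,D,B,F,G,H], logical=[F,G,H,A,E,c,D,B]
After op 5 (swap(5, 2)): offset=5, physical=[A,E,H,D,B,F,G,c], logical=[F,G,c,A,E,H,D,B]
After op 6 (rotate(+1)): offset=6, physical=[A,E,H,D,B,F,G,c], logical=[G,c,A,E,H,D,B,F]
After op 7 (rotate(-3)): offset=3, physical=[A,E,H,D,B,F,G,c], logical=[D,B,F,G,c,A,E,H]
After op 8 (swap(7, 2)): offset=3, physical=[A,E,F,D,B,H,G,c], logical=[D,B,H,G,c,A,E,F]
After op 9 (rotate(+2)): offset=5, physical=[A,E,F,D,B,H,G,c], logical=[H,G,c,A,E,F,D,B]
After op 10 (rotate(+1)): offset=6, physical=[A,E,F,D,B,H,G,c], logical=[G,c,A,E,F,D,B,H]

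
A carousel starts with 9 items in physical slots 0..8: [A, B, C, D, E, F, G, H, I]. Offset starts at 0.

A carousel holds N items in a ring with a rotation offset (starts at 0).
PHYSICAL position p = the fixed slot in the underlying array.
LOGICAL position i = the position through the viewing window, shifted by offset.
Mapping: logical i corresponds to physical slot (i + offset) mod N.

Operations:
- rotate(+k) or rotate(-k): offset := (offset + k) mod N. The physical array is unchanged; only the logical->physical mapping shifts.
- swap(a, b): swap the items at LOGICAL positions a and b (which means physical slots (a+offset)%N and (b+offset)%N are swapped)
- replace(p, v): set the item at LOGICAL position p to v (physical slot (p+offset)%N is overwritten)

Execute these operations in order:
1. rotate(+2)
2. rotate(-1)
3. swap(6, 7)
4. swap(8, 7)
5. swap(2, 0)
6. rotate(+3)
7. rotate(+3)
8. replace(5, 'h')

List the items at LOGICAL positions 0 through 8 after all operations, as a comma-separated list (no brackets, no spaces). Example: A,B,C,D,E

After op 1 (rotate(+2)): offset=2, physical=[A,B,C,D,E,F,G,H,I], logical=[C,D,E,F,G,H,I,A,B]
After op 2 (rotate(-1)): offset=1, physical=[A,B,C,D,E,F,G,H,I], logical=[B,C,D,E,F,G,H,I,A]
After op 3 (swap(6, 7)): offset=1, physical=[A,B,C,D,E,F,G,I,H], logical=[B,C,D,E,F,G,I,H,A]
After op 4 (swap(8, 7)): offset=1, physical=[H,B,C,D,E,F,G,I,A], logical=[B,C,D,E,F,G,I,A,H]
After op 5 (swap(2, 0)): offset=1, physical=[H,D,C,B,E,F,G,I,A], logical=[D,C,B,E,F,G,I,A,H]
After op 6 (rotate(+3)): offset=4, physical=[H,D,C,B,E,F,G,I,A], logical=[E,F,G,I,A,H,D,C,B]
After op 7 (rotate(+3)): offset=7, physical=[H,D,C,B,E,F,G,I,A], logical=[I,A,H,D,C,B,E,F,G]
After op 8 (replace(5, 'h')): offset=7, physical=[H,D,C,h,E,F,G,I,A], logical=[I,A,H,D,C,h,E,F,G]

Answer: I,A,H,D,C,h,E,F,G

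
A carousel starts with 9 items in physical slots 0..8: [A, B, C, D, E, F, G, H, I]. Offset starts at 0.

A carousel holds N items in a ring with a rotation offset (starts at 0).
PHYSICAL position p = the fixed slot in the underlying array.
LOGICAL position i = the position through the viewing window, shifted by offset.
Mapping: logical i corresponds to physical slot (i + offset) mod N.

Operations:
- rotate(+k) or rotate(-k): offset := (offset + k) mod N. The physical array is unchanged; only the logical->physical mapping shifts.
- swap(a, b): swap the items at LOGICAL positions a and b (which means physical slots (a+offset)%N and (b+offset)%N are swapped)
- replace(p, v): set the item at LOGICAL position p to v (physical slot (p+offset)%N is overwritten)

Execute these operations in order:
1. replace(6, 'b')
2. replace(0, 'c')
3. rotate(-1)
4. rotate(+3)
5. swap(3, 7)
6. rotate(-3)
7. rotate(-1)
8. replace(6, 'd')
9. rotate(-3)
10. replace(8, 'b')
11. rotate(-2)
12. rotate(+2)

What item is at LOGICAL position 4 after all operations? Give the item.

Answer: I

Derivation:
After op 1 (replace(6, 'b')): offset=0, physical=[A,B,C,D,E,F,b,H,I], logical=[A,B,C,D,E,F,b,H,I]
After op 2 (replace(0, 'c')): offset=0, physical=[c,B,C,D,E,F,b,H,I], logical=[c,B,C,D,E,F,b,H,I]
After op 3 (rotate(-1)): offset=8, physical=[c,B,C,D,E,F,b,H,I], logical=[I,c,B,C,D,E,F,b,H]
After op 4 (rotate(+3)): offset=2, physical=[c,B,C,D,E,F,b,H,I], logical=[C,D,E,F,b,H,I,c,B]
After op 5 (swap(3, 7)): offset=2, physical=[F,B,C,D,E,c,b,H,I], logical=[C,D,E,c,b,H,I,F,B]
After op 6 (rotate(-3)): offset=8, physical=[F,B,C,D,E,c,b,H,I], logical=[I,F,B,C,D,E,c,b,H]
After op 7 (rotate(-1)): offset=7, physical=[F,B,C,D,E,c,b,H,I], logical=[H,I,F,B,C,D,E,c,b]
After op 8 (replace(6, 'd')): offset=7, physical=[F,B,C,D,d,c,b,H,I], logical=[H,I,F,B,C,D,d,c,b]
After op 9 (rotate(-3)): offset=4, physical=[F,B,C,D,d,c,b,H,I], logical=[d,c,b,H,I,F,B,C,D]
After op 10 (replace(8, 'b')): offset=4, physical=[F,B,C,b,d,c,b,H,I], logical=[d,c,b,H,I,F,B,C,b]
After op 11 (rotate(-2)): offset=2, physical=[F,B,C,b,d,c,b,H,I], logical=[C,b,d,c,b,H,I,F,B]
After op 12 (rotate(+2)): offset=4, physical=[F,B,C,b,d,c,b,H,I], logical=[d,c,b,H,I,F,B,C,b]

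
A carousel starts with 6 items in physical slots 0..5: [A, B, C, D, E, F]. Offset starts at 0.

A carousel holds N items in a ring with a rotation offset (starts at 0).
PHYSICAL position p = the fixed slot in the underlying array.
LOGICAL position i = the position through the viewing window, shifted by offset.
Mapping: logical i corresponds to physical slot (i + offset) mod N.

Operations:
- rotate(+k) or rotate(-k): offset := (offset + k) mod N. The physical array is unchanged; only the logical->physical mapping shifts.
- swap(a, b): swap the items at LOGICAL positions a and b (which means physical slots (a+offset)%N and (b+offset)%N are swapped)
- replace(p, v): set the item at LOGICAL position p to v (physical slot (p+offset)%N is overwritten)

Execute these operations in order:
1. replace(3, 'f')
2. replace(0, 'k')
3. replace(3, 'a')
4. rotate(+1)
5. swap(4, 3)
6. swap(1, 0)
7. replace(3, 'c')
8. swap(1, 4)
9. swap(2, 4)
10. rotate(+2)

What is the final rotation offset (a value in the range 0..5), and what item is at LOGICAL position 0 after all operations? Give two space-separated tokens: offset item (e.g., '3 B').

Answer: 3 B

Derivation:
After op 1 (replace(3, 'f')): offset=0, physical=[A,B,C,f,E,F], logical=[A,B,C,f,E,F]
After op 2 (replace(0, 'k')): offset=0, physical=[k,B,C,f,E,F], logical=[k,B,C,f,E,F]
After op 3 (replace(3, 'a')): offset=0, physical=[k,B,C,a,E,F], logical=[k,B,C,a,E,F]
After op 4 (rotate(+1)): offset=1, physical=[k,B,C,a,E,F], logical=[B,C,a,E,F,k]
After op 5 (swap(4, 3)): offset=1, physical=[k,B,C,a,F,E], logical=[B,C,a,F,E,k]
After op 6 (swap(1, 0)): offset=1, physical=[k,C,B,a,F,E], logical=[C,B,a,F,E,k]
After op 7 (replace(3, 'c')): offset=1, physical=[k,C,B,a,c,E], logical=[C,B,a,c,E,k]
After op 8 (swap(1, 4)): offset=1, physical=[k,C,E,a,c,B], logical=[C,E,a,c,B,k]
After op 9 (swap(2, 4)): offset=1, physical=[k,C,E,B,c,a], logical=[C,E,B,c,a,k]
After op 10 (rotate(+2)): offset=3, physical=[k,C,E,B,c,a], logical=[B,c,a,k,C,E]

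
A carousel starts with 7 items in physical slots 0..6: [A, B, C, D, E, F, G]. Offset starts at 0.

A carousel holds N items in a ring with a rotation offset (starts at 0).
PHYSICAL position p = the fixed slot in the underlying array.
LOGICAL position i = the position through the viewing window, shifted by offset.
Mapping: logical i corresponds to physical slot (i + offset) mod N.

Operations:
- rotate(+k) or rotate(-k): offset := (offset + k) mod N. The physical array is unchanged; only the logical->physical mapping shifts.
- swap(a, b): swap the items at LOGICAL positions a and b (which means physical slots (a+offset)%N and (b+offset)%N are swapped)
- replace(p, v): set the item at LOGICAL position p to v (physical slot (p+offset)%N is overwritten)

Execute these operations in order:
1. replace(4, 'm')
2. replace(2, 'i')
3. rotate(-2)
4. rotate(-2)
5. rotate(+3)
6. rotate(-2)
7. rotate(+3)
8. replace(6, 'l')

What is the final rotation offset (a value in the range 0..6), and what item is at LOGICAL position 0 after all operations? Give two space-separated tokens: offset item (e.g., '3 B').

Answer: 0 A

Derivation:
After op 1 (replace(4, 'm')): offset=0, physical=[A,B,C,D,m,F,G], logical=[A,B,C,D,m,F,G]
After op 2 (replace(2, 'i')): offset=0, physical=[A,B,i,D,m,F,G], logical=[A,B,i,D,m,F,G]
After op 3 (rotate(-2)): offset=5, physical=[A,B,i,D,m,F,G], logical=[F,G,A,B,i,D,m]
After op 4 (rotate(-2)): offset=3, physical=[A,B,i,D,m,F,G], logical=[D,m,F,G,A,B,i]
After op 5 (rotate(+3)): offset=6, physical=[A,B,i,D,m,F,G], logical=[G,A,B,i,D,m,F]
After op 6 (rotate(-2)): offset=4, physical=[A,B,i,D,m,F,G], logical=[m,F,G,A,B,i,D]
After op 7 (rotate(+3)): offset=0, physical=[A,B,i,D,m,F,G], logical=[A,B,i,D,m,F,G]
After op 8 (replace(6, 'l')): offset=0, physical=[A,B,i,D,m,F,l], logical=[A,B,i,D,m,F,l]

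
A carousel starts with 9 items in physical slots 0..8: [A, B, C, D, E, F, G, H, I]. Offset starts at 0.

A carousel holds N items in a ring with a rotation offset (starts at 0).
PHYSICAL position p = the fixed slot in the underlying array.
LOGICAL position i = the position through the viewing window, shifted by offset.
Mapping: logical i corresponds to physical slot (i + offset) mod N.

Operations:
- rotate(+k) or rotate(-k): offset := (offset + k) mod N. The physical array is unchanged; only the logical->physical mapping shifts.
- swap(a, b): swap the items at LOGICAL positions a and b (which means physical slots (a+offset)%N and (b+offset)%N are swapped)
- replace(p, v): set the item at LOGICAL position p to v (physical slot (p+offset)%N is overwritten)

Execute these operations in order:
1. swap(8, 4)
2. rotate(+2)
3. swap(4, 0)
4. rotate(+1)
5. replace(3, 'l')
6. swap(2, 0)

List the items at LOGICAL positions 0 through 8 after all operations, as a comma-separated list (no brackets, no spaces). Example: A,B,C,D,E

Answer: F,I,D,l,H,E,A,B,G

Derivation:
After op 1 (swap(8, 4)): offset=0, physical=[A,B,C,D,I,F,G,H,E], logical=[A,B,C,D,I,F,G,H,E]
After op 2 (rotate(+2)): offset=2, physical=[A,B,C,D,I,F,G,H,E], logical=[C,D,I,F,G,H,E,A,B]
After op 3 (swap(4, 0)): offset=2, physical=[A,B,G,D,I,F,C,H,E], logical=[G,D,I,F,C,H,E,A,B]
After op 4 (rotate(+1)): offset=3, physical=[A,B,G,D,I,F,C,H,E], logical=[D,I,F,C,H,E,A,B,G]
After op 5 (replace(3, 'l')): offset=3, physical=[A,B,G,D,I,F,l,H,E], logical=[D,I,F,l,H,E,A,B,G]
After op 6 (swap(2, 0)): offset=3, physical=[A,B,G,F,I,D,l,H,E], logical=[F,I,D,l,H,E,A,B,G]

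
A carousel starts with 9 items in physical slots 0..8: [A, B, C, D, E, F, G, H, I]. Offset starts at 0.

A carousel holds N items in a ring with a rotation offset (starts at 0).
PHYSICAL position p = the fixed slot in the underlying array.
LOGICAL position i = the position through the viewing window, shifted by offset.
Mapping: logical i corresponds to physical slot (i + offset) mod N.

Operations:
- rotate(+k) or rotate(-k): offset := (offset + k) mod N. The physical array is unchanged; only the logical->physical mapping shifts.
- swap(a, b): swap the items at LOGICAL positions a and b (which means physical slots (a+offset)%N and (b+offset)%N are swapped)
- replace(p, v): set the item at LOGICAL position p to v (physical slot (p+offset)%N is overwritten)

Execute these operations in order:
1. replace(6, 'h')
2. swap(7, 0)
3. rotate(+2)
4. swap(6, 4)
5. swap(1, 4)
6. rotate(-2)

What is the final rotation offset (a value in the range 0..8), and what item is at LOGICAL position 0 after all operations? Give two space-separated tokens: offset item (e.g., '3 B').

After op 1 (replace(6, 'h')): offset=0, physical=[A,B,C,D,E,F,h,H,I], logical=[A,B,C,D,E,F,h,H,I]
After op 2 (swap(7, 0)): offset=0, physical=[H,B,C,D,E,F,h,A,I], logical=[H,B,C,D,E,F,h,A,I]
After op 3 (rotate(+2)): offset=2, physical=[H,B,C,D,E,F,h,A,I], logical=[C,D,E,F,h,A,I,H,B]
After op 4 (swap(6, 4)): offset=2, physical=[H,B,C,D,E,F,I,A,h], logical=[C,D,E,F,I,A,h,H,B]
After op 5 (swap(1, 4)): offset=2, physical=[H,B,C,I,E,F,D,A,h], logical=[C,I,E,F,D,A,h,H,B]
After op 6 (rotate(-2)): offset=0, physical=[H,B,C,I,E,F,D,A,h], logical=[H,B,C,I,E,F,D,A,h]

Answer: 0 H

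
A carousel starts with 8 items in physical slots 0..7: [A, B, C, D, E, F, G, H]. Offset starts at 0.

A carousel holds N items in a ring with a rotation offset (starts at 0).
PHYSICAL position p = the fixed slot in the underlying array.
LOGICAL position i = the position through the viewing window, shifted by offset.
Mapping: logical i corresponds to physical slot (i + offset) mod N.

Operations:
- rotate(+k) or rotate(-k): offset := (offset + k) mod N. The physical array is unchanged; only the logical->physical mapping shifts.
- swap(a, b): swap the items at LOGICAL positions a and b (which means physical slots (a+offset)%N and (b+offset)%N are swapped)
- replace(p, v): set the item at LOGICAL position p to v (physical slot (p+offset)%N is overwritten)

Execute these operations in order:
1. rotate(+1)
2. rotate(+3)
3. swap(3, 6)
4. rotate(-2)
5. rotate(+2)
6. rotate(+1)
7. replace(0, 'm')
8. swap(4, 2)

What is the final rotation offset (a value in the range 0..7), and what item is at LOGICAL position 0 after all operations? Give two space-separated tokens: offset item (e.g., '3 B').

After op 1 (rotate(+1)): offset=1, physical=[A,B,C,D,E,F,G,H], logical=[B,C,D,E,F,G,H,A]
After op 2 (rotate(+3)): offset=4, physical=[A,B,C,D,E,F,G,H], logical=[E,F,G,H,A,B,C,D]
After op 3 (swap(3, 6)): offset=4, physical=[A,B,H,D,E,F,G,C], logical=[E,F,G,C,A,B,H,D]
After op 4 (rotate(-2)): offset=2, physical=[A,B,H,D,E,F,G,C], logical=[H,D,E,F,G,C,A,B]
After op 5 (rotate(+2)): offset=4, physical=[A,B,H,D,E,F,G,C], logical=[E,F,G,C,A,B,H,D]
After op 6 (rotate(+1)): offset=5, physical=[A,B,H,D,E,F,G,C], logical=[F,G,C,A,B,H,D,E]
After op 7 (replace(0, 'm')): offset=5, physical=[A,B,H,D,E,m,G,C], logical=[m,G,C,A,B,H,D,E]
After op 8 (swap(4, 2)): offset=5, physical=[A,C,H,D,E,m,G,B], logical=[m,G,B,A,C,H,D,E]

Answer: 5 m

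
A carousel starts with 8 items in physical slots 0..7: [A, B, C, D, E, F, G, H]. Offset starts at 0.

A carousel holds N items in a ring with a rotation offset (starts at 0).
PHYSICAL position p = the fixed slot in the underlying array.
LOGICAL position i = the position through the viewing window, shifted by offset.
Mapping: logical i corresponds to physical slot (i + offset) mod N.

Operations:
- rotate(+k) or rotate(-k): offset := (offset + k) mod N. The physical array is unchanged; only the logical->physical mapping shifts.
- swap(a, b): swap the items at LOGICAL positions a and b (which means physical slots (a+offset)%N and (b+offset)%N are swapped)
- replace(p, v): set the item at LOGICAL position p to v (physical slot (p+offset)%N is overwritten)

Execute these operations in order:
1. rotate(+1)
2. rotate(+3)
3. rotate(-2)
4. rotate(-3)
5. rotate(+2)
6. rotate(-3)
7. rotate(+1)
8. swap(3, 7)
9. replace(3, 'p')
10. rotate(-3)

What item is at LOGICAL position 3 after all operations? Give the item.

After op 1 (rotate(+1)): offset=1, physical=[A,B,C,D,E,F,G,H], logical=[B,C,D,E,F,G,H,A]
After op 2 (rotate(+3)): offset=4, physical=[A,B,C,D,E,F,G,H], logical=[E,F,G,H,A,B,C,D]
After op 3 (rotate(-2)): offset=2, physical=[A,B,C,D,E,F,G,H], logical=[C,D,E,F,G,H,A,B]
After op 4 (rotate(-3)): offset=7, physical=[A,B,C,D,E,F,G,H], logical=[H,A,B,C,D,E,F,G]
After op 5 (rotate(+2)): offset=1, physical=[A,B,C,D,E,F,G,H], logical=[B,C,D,E,F,G,H,A]
After op 6 (rotate(-3)): offset=6, physical=[A,B,C,D,E,F,G,H], logical=[G,H,A,B,C,D,E,F]
After op 7 (rotate(+1)): offset=7, physical=[A,B,C,D,E,F,G,H], logical=[H,A,B,C,D,E,F,G]
After op 8 (swap(3, 7)): offset=7, physical=[A,B,G,D,E,F,C,H], logical=[H,A,B,G,D,E,F,C]
After op 9 (replace(3, 'p')): offset=7, physical=[A,B,p,D,E,F,C,H], logical=[H,A,B,p,D,E,F,C]
After op 10 (rotate(-3)): offset=4, physical=[A,B,p,D,E,F,C,H], logical=[E,F,C,H,A,B,p,D]

Answer: H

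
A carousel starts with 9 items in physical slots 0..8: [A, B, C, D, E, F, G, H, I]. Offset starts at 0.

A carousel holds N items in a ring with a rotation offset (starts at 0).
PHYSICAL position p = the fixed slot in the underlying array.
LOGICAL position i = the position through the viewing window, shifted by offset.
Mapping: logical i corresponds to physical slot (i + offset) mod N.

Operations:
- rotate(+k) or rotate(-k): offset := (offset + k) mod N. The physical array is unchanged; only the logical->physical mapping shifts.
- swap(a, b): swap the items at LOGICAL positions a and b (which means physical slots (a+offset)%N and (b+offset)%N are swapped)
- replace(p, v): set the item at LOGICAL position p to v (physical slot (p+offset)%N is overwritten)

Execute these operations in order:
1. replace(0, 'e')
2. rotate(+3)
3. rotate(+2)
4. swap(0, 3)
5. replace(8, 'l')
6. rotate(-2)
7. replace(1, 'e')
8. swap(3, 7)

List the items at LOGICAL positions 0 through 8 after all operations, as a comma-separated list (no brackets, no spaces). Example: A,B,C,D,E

Answer: D,e,I,B,H,F,e,G,C

Derivation:
After op 1 (replace(0, 'e')): offset=0, physical=[e,B,C,D,E,F,G,H,I], logical=[e,B,C,D,E,F,G,H,I]
After op 2 (rotate(+3)): offset=3, physical=[e,B,C,D,E,F,G,H,I], logical=[D,E,F,G,H,I,e,B,C]
After op 3 (rotate(+2)): offset=5, physical=[e,B,C,D,E,F,G,H,I], logical=[F,G,H,I,e,B,C,D,E]
After op 4 (swap(0, 3)): offset=5, physical=[e,B,C,D,E,I,G,H,F], logical=[I,G,H,F,e,B,C,D,E]
After op 5 (replace(8, 'l')): offset=5, physical=[e,B,C,D,l,I,G,H,F], logical=[I,G,H,F,e,B,C,D,l]
After op 6 (rotate(-2)): offset=3, physical=[e,B,C,D,l,I,G,H,F], logical=[D,l,I,G,H,F,e,B,C]
After op 7 (replace(1, 'e')): offset=3, physical=[e,B,C,D,e,I,G,H,F], logical=[D,e,I,G,H,F,e,B,C]
After op 8 (swap(3, 7)): offset=3, physical=[e,G,C,D,e,I,B,H,F], logical=[D,e,I,B,H,F,e,G,C]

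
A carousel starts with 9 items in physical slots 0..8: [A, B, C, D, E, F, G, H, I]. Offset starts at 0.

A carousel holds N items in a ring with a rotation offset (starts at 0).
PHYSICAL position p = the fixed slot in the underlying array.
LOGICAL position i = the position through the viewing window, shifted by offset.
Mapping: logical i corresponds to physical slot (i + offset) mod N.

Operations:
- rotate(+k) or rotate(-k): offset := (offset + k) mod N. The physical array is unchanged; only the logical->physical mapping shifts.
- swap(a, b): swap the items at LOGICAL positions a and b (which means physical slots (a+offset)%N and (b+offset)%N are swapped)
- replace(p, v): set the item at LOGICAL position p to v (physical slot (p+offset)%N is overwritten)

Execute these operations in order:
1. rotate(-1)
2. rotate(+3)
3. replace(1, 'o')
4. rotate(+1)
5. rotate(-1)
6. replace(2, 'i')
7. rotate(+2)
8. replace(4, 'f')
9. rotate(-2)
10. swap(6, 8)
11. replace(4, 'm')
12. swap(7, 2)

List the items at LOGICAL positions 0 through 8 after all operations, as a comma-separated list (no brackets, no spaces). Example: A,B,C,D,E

Answer: C,o,A,F,m,H,B,i,f

Derivation:
After op 1 (rotate(-1)): offset=8, physical=[A,B,C,D,E,F,G,H,I], logical=[I,A,B,C,D,E,F,G,H]
After op 2 (rotate(+3)): offset=2, physical=[A,B,C,D,E,F,G,H,I], logical=[C,D,E,F,G,H,I,A,B]
After op 3 (replace(1, 'o')): offset=2, physical=[A,B,C,o,E,F,G,H,I], logical=[C,o,E,F,G,H,I,A,B]
After op 4 (rotate(+1)): offset=3, physical=[A,B,C,o,E,F,G,H,I], logical=[o,E,F,G,H,I,A,B,C]
After op 5 (rotate(-1)): offset=2, physical=[A,B,C,o,E,F,G,H,I], logical=[C,o,E,F,G,H,I,A,B]
After op 6 (replace(2, 'i')): offset=2, physical=[A,B,C,o,i,F,G,H,I], logical=[C,o,i,F,G,H,I,A,B]
After op 7 (rotate(+2)): offset=4, physical=[A,B,C,o,i,F,G,H,I], logical=[i,F,G,H,I,A,B,C,o]
After op 8 (replace(4, 'f')): offset=4, physical=[A,B,C,o,i,F,G,H,f], logical=[i,F,G,H,f,A,B,C,o]
After op 9 (rotate(-2)): offset=2, physical=[A,B,C,o,i,F,G,H,f], logical=[C,o,i,F,G,H,f,A,B]
After op 10 (swap(6, 8)): offset=2, physical=[A,f,C,o,i,F,G,H,B], logical=[C,o,i,F,G,H,B,A,f]
After op 11 (replace(4, 'm')): offset=2, physical=[A,f,C,o,i,F,m,H,B], logical=[C,o,i,F,m,H,B,A,f]
After op 12 (swap(7, 2)): offset=2, physical=[i,f,C,o,A,F,m,H,B], logical=[C,o,A,F,m,H,B,i,f]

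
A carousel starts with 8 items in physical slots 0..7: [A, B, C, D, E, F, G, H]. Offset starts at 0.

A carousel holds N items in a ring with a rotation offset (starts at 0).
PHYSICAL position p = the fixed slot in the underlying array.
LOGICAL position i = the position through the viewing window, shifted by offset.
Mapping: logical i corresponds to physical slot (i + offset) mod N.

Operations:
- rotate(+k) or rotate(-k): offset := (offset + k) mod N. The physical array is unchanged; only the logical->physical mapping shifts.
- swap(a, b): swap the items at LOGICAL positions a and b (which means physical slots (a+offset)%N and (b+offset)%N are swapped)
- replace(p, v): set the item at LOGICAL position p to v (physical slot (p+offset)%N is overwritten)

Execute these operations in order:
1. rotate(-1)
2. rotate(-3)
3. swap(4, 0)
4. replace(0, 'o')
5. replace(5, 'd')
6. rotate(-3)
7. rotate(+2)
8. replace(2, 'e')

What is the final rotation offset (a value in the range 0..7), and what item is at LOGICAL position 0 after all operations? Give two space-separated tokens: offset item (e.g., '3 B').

After op 1 (rotate(-1)): offset=7, physical=[A,B,C,D,E,F,G,H], logical=[H,A,B,C,D,E,F,G]
After op 2 (rotate(-3)): offset=4, physical=[A,B,C,D,E,F,G,H], logical=[E,F,G,H,A,B,C,D]
After op 3 (swap(4, 0)): offset=4, physical=[E,B,C,D,A,F,G,H], logical=[A,F,G,H,E,B,C,D]
After op 4 (replace(0, 'o')): offset=4, physical=[E,B,C,D,o,F,G,H], logical=[o,F,G,H,E,B,C,D]
After op 5 (replace(5, 'd')): offset=4, physical=[E,d,C,D,o,F,G,H], logical=[o,F,G,H,E,d,C,D]
After op 6 (rotate(-3)): offset=1, physical=[E,d,C,D,o,F,G,H], logical=[d,C,D,o,F,G,H,E]
After op 7 (rotate(+2)): offset=3, physical=[E,d,C,D,o,F,G,H], logical=[D,o,F,G,H,E,d,C]
After op 8 (replace(2, 'e')): offset=3, physical=[E,d,C,D,o,e,G,H], logical=[D,o,e,G,H,E,d,C]

Answer: 3 D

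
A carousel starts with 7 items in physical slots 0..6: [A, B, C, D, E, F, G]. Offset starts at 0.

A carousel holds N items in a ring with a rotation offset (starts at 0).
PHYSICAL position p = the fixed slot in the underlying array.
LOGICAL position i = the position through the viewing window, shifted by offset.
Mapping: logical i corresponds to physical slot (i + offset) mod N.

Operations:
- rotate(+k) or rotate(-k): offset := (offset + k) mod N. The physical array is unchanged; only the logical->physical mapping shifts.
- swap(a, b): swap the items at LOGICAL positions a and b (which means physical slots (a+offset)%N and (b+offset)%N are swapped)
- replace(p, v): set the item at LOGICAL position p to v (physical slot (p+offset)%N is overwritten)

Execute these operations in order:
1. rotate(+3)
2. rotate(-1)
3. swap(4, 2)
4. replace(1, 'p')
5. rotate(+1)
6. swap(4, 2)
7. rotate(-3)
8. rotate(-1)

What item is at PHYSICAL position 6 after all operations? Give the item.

After op 1 (rotate(+3)): offset=3, physical=[A,B,C,D,E,F,G], logical=[D,E,F,G,A,B,C]
After op 2 (rotate(-1)): offset=2, physical=[A,B,C,D,E,F,G], logical=[C,D,E,F,G,A,B]
After op 3 (swap(4, 2)): offset=2, physical=[A,B,C,D,G,F,E], logical=[C,D,G,F,E,A,B]
After op 4 (replace(1, 'p')): offset=2, physical=[A,B,C,p,G,F,E], logical=[C,p,G,F,E,A,B]
After op 5 (rotate(+1)): offset=3, physical=[A,B,C,p,G,F,E], logical=[p,G,F,E,A,B,C]
After op 6 (swap(4, 2)): offset=3, physical=[F,B,C,p,G,A,E], logical=[p,G,A,E,F,B,C]
After op 7 (rotate(-3)): offset=0, physical=[F,B,C,p,G,A,E], logical=[F,B,C,p,G,A,E]
After op 8 (rotate(-1)): offset=6, physical=[F,B,C,p,G,A,E], logical=[E,F,B,C,p,G,A]

Answer: E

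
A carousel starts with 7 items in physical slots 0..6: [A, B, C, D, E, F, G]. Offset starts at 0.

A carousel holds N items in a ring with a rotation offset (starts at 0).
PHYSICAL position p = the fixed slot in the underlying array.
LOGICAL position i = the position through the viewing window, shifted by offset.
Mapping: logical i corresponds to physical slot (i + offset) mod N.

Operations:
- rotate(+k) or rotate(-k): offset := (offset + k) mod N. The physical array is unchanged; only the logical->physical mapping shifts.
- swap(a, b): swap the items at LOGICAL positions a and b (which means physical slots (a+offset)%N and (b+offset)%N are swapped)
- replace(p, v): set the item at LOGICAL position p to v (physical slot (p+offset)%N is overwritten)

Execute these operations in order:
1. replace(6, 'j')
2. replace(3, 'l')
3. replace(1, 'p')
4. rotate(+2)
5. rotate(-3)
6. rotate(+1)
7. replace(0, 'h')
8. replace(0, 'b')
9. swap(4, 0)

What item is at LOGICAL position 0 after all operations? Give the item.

After op 1 (replace(6, 'j')): offset=0, physical=[A,B,C,D,E,F,j], logical=[A,B,C,D,E,F,j]
After op 2 (replace(3, 'l')): offset=0, physical=[A,B,C,l,E,F,j], logical=[A,B,C,l,E,F,j]
After op 3 (replace(1, 'p')): offset=0, physical=[A,p,C,l,E,F,j], logical=[A,p,C,l,E,F,j]
After op 4 (rotate(+2)): offset=2, physical=[A,p,C,l,E,F,j], logical=[C,l,E,F,j,A,p]
After op 5 (rotate(-3)): offset=6, physical=[A,p,C,l,E,F,j], logical=[j,A,p,C,l,E,F]
After op 6 (rotate(+1)): offset=0, physical=[A,p,C,l,E,F,j], logical=[A,p,C,l,E,F,j]
After op 7 (replace(0, 'h')): offset=0, physical=[h,p,C,l,E,F,j], logical=[h,p,C,l,E,F,j]
After op 8 (replace(0, 'b')): offset=0, physical=[b,p,C,l,E,F,j], logical=[b,p,C,l,E,F,j]
After op 9 (swap(4, 0)): offset=0, physical=[E,p,C,l,b,F,j], logical=[E,p,C,l,b,F,j]

Answer: E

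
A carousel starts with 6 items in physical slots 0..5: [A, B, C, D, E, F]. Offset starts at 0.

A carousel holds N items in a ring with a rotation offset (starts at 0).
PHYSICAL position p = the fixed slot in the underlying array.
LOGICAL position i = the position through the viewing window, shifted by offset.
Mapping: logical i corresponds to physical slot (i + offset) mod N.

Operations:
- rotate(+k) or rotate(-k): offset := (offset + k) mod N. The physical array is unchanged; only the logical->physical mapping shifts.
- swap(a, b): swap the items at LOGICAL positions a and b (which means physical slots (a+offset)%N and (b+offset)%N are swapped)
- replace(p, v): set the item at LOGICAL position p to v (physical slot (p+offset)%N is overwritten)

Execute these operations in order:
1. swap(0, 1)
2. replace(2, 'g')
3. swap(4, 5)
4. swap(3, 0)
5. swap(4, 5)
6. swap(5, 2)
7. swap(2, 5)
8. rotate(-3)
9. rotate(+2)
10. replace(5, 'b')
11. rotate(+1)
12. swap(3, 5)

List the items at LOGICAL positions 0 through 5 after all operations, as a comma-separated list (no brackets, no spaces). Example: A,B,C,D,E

Answer: D,A,g,F,b,B

Derivation:
After op 1 (swap(0, 1)): offset=0, physical=[B,A,C,D,E,F], logical=[B,A,C,D,E,F]
After op 2 (replace(2, 'g')): offset=0, physical=[B,A,g,D,E,F], logical=[B,A,g,D,E,F]
After op 3 (swap(4, 5)): offset=0, physical=[B,A,g,D,F,E], logical=[B,A,g,D,F,E]
After op 4 (swap(3, 0)): offset=0, physical=[D,A,g,B,F,E], logical=[D,A,g,B,F,E]
After op 5 (swap(4, 5)): offset=0, physical=[D,A,g,B,E,F], logical=[D,A,g,B,E,F]
After op 6 (swap(5, 2)): offset=0, physical=[D,A,F,B,E,g], logical=[D,A,F,B,E,g]
After op 7 (swap(2, 5)): offset=0, physical=[D,A,g,B,E,F], logical=[D,A,g,B,E,F]
After op 8 (rotate(-3)): offset=3, physical=[D,A,g,B,E,F], logical=[B,E,F,D,A,g]
After op 9 (rotate(+2)): offset=5, physical=[D,A,g,B,E,F], logical=[F,D,A,g,B,E]
After op 10 (replace(5, 'b')): offset=5, physical=[D,A,g,B,b,F], logical=[F,D,A,g,B,b]
After op 11 (rotate(+1)): offset=0, physical=[D,A,g,B,b,F], logical=[D,A,g,B,b,F]
After op 12 (swap(3, 5)): offset=0, physical=[D,A,g,F,b,B], logical=[D,A,g,F,b,B]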